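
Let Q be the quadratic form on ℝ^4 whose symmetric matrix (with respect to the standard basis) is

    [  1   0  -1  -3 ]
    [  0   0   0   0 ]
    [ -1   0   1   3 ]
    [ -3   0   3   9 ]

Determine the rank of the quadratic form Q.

1

Row-reducing A symmetrically gives the diagonal entries 1, 0, 0, 0.
Counting signs: 1 positive, 3 zero.
The rank is the number of nonzero pivots: 1.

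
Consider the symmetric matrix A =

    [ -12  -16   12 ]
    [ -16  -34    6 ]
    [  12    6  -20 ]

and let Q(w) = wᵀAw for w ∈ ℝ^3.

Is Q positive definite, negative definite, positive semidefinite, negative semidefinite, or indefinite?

Leading principal minors: Δ_1 = -12, Δ_2 = 152, Δ_3 = -16.
The signs alternate starting with Δ_1 < 0, so by Sylvester's criterion Q is negative definite.

negative definite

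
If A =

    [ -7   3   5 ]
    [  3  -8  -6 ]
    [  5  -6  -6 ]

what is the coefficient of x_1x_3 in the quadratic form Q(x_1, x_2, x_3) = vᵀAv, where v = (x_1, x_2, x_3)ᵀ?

The coefficient of x_1x_3 is A[1,3] + A[3,1] = 2·5 = 10.

10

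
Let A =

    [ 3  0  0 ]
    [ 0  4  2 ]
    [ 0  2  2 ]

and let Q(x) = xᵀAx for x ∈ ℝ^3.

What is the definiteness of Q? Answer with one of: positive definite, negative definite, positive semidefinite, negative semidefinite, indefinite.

Leading principal minors: Δ_1 = 3, Δ_2 = 12, Δ_3 = 12.
All leading principal minors are positive, so by Sylvester's criterion Q is positive definite.

positive definite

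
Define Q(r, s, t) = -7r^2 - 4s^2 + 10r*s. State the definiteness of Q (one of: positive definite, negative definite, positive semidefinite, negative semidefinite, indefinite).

negative semidefinite

The symmetric matrix is A = [[-7, 5, 0], [5, -4, 0], [0, 0, 0]].
Symmetric row and column elimination reduces A to a congruent diagonal form with pivots -7, -3/7, 0.
So there are 2 negative, 1 zero pivots.
Hence Q is negative semidefinite.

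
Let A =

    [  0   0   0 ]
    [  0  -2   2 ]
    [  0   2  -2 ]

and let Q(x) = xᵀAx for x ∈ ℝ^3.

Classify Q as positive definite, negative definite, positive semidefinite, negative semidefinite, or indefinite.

negative semidefinite

Symmetric row and column elimination reduces A to a congruent diagonal form with pivots 0, -2, 0.
That gives 1 negative, 2 zero pivots.
Hence Q is negative semidefinite.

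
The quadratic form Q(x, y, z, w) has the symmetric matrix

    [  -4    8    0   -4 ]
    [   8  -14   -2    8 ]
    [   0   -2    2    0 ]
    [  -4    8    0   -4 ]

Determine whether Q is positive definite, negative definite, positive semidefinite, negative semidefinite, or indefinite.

indefinite

Applying the same elementary operations to the rows and columns of A produces a congruent diagonal matrix with entries -4, 2, 0, 0.
That gives 1 positive, 1 negative, 2 zero pivots.
Hence Q is indefinite.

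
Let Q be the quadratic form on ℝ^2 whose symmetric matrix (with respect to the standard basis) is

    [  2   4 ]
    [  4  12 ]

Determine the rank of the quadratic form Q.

Applying the same elementary operations to the rows and columns of A produces a congruent diagonal matrix with entries 2, 4.
So there are 2 positive pivots.
The rank is the number of nonzero pivots: 2.

2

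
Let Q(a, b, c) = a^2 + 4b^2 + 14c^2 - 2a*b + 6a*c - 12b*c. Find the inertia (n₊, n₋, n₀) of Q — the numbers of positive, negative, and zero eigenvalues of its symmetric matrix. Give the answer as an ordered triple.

The associated matrix is A = [[1, -1, 3], [-1, 4, -6], [3, -6, 14]].
Applying the same elementary operations to the rows and columns of A produces a congruent diagonal matrix with entries 1, 3, 2.
That gives 3 positive pivots.

(3, 0, 0)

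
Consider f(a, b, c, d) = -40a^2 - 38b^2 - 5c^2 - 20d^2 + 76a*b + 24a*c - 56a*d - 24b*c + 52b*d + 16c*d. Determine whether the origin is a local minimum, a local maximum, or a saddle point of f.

local maximum

The Hessian at the origin is H = [[-80, 76, 24, -56], [76, -76, -24, 52], [24, -24, -10, 16], [-56, 52, 16, -40]].
An LDLᵀ factorisation of H has diagonal entries -80, -19/5, -46/19, -8/23.
Counting signs: 4 negative.
H is negative definite, so the origin is a strict local maximum.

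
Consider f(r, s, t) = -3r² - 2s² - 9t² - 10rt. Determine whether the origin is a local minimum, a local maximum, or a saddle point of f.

The Hessian at the origin is H = [[-6, 0, -10], [0, -4, 0], [-10, 0, -18]].
An LDLᵀ factorisation of H has diagonal entries -6, -4, -4/3.
Counting signs: 3 negative.
H is negative definite, so the origin is a strict local maximum.

local maximum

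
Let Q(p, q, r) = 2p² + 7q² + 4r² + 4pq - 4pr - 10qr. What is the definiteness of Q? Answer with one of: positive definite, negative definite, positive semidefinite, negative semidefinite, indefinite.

positive definite

The symmetric matrix of Q is A = [[2, 2, -2], [2, 7, -5], [-2, -5, 4]].
Leading principal minors: Δ_1 = 2, Δ_2 = 10, Δ_3 = 2.
All leading principal minors are positive, so by Sylvester's criterion Q is positive definite.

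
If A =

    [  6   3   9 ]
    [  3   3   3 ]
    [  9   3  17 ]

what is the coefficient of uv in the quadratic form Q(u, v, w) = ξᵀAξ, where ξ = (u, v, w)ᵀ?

6

The coefficient of uv is A[1,2] + A[2,1] = 2·3 = 6.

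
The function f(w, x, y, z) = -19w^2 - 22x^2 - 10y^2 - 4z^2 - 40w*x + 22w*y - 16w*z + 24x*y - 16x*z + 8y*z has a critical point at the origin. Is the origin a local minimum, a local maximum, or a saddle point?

local maximum

The Hessian at the origin is H = [[-38, -40, 22, -16], [-40, -44, 24, -16], [22, 24, -20, 8], [-16, -16, 8, -8]].
Congruent diagonalization of H (simultaneous row and column reduction) yields pivots -38, -36/19, -62/9, -24/31.
So there are 4 negative pivots.
H is negative definite, so the origin is a strict local maximum.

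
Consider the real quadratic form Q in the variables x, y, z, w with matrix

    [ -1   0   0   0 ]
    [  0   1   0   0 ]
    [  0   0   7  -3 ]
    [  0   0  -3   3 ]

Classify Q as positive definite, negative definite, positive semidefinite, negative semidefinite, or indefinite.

indefinite

An LDLᵀ factorisation of A has diagonal entries -1, 1, 7, 12/7.
That gives 3 positive, 1 negative pivots.
Hence Q is indefinite.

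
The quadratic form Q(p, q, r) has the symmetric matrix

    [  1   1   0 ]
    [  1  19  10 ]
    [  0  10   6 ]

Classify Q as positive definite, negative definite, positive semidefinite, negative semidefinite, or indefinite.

positive definite

Leading principal minors: Δ_1 = 1, Δ_2 = 18, Δ_3 = 8.
All leading principal minors are positive, so by Sylvester's criterion Q is positive definite.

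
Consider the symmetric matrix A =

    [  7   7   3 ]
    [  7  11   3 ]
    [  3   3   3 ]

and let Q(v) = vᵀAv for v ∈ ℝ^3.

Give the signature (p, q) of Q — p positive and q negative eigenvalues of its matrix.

An LDLᵀ factorisation of A has diagonal entries 7, 4, 12/7.
That gives 3 positive pivots.

(3, 0)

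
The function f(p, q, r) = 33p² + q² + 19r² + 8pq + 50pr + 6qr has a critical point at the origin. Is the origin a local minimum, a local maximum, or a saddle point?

local minimum

The Hessian at the origin is H = [[66, 8, 50], [8, 2, 6], [50, 6, 38]].
Row-reducing H symmetrically gives the diagonal entries 66, 34/33, 2/17.
Counting signs: 3 positive.
H is positive definite, so the origin is a strict local minimum.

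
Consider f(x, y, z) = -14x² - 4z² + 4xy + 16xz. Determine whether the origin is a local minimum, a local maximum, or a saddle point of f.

The Hessian at the origin is H = [[-28, 4, 16], [4, 0, 0], [16, 0, -8]].
Row-reducing H symmetrically gives the diagonal entries -28, 4/7, -8.
Counting signs: 1 positive, 2 negative.
H is indefinite, so the origin is a saddle point.

saddle point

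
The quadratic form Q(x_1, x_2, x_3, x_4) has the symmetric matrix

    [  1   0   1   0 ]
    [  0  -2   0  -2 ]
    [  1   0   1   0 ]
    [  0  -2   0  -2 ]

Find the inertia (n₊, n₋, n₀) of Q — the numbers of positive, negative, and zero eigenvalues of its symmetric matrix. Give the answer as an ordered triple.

(1, 1, 2)

Symmetric row and column elimination reduces A to a congruent diagonal form with pivots 1, -2, 0, 0.
So there are 1 positive, 1 negative, 2 zero pivots.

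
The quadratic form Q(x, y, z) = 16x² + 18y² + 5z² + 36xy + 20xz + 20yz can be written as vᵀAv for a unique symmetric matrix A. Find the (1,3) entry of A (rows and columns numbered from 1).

10

The coefficient of x·z in Q is 20. For a symmetric A this equals A[1,3] + A[3,1] = 2·A[1,3].
So A[1,3] = 20/2 = 10.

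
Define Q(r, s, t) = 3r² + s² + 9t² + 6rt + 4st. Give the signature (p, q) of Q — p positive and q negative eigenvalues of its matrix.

(3, 0)

The symmetric matrix is A = [[3, 0, 3], [0, 1, 2], [3, 2, 9]].
Applying the same elementary operations to the rows and columns of A produces a congruent diagonal matrix with entries 3, 1, 2.
So there are 3 positive pivots.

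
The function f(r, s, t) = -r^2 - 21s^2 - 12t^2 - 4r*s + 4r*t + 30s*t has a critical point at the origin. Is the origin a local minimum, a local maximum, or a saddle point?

local maximum

The Hessian at the origin is H = [[-2, -4, 4], [-4, -42, 30], [4, 30, -24]].
Row-reducing H symmetrically gives the diagonal entries -2, -34, -30/17.
That gives 3 negative pivots.
H is negative definite, so the origin is a strict local maximum.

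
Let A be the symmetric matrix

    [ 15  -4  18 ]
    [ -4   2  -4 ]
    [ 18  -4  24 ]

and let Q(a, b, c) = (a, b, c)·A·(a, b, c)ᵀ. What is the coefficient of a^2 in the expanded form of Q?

15

The coefficient of a^2 is the diagonal entry A[1,1] = 15.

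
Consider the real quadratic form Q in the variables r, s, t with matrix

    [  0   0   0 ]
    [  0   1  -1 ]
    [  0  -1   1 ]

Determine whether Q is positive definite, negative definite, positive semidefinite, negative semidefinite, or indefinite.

Symmetric row and column elimination reduces A to a congruent diagonal form with pivots 0, 1, 0.
So there are 1 positive, 2 zero pivots.
Hence Q is positive semidefinite.

positive semidefinite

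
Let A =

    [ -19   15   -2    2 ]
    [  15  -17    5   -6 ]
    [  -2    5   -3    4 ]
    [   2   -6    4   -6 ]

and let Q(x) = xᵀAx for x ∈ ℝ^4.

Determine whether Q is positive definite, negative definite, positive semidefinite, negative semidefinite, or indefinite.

negative definite

Leading principal minors: Δ_1 = -19, Δ_2 = 98, Δ_3 = -51, Δ_4 = 30.
The signs alternate starting with Δ_1 < 0, so by Sylvester's criterion Q is negative definite.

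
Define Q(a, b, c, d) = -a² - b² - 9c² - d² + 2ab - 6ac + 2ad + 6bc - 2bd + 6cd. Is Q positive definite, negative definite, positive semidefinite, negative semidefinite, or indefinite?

negative semidefinite

Write A = [[-1, 1, -3, 1], [1, -1, 3, -1], [-3, 3, -9, 3], [1, -1, 3, -1]].
Applying the same elementary operations to the rows and columns of A produces a congruent diagonal matrix with entries -1, 0, 0, 0.
That gives 1 negative, 3 zero pivots.
Hence Q is negative semidefinite.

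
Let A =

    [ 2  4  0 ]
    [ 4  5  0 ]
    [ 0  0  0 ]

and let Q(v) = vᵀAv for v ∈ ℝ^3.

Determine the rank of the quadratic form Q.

Applying the same elementary operations to the rows and columns of A produces a congruent diagonal matrix with entries 2, -3, 0.
So there are 1 positive, 1 negative, 1 zero pivots.
The rank is the number of nonzero pivots: 2.

2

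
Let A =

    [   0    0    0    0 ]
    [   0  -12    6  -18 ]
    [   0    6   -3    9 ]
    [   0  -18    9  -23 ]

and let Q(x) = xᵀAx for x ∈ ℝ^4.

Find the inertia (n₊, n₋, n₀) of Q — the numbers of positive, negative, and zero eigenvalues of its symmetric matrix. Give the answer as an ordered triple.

Row-reducing A symmetrically gives the diagonal entries 0, -12, 0, 4.
Counting signs: 1 positive, 1 negative, 2 zero.

(1, 1, 2)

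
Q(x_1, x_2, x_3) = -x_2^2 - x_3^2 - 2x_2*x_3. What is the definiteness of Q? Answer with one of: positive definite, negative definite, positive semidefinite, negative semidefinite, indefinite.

The symmetric matrix is A = [[0, 0, 0], [0, -1, -1], [0, -1, -1]].
Congruent diagonalization of A (simultaneous row and column reduction) yields pivots 0, -1, 0.
So there are 1 negative, 2 zero pivots.
Hence Q is negative semidefinite.

negative semidefinite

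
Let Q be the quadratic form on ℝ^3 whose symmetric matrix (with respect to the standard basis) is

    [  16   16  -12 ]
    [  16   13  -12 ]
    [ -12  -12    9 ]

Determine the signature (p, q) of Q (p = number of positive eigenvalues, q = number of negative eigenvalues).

Congruent diagonalization of A (simultaneous row and column reduction) yields pivots 16, -3, 0.
Counting signs: 1 positive, 1 negative, 1 zero.

(1, 1)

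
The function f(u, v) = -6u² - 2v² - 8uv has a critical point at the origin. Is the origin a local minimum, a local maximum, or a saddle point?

The Hessian at the origin is H = [[-12, -8], [-8, -4]].
det H = -12·-4 − (-8)² = -16 < 0, so H is indefinite.
Therefore the origin is a saddle point.

saddle point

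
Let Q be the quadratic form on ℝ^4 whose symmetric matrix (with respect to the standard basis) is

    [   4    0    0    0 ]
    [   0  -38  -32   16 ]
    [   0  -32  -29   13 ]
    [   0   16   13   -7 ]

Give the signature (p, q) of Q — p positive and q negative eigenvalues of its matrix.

Row-reducing A symmetrically gives the diagonal entries 4, -38, -39/19, -2/13.
So there are 1 positive, 3 negative pivots.

(1, 3)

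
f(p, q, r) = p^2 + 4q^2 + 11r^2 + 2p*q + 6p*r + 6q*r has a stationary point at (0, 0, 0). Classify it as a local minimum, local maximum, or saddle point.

local minimum

The Hessian at the origin is H = [[2, 2, 6], [2, 8, 6], [6, 6, 22]].
Congruent diagonalization of H (simultaneous row and column reduction) yields pivots 2, 6, 4.
So there are 3 positive pivots.
H is positive definite, so the origin is a strict local minimum.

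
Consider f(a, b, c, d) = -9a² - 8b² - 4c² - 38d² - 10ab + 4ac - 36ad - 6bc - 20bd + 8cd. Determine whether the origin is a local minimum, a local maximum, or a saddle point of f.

local maximum

The Hessian at the origin is H = [[-18, -10, 4, -36], [-10, -16, -6, -20], [4, -6, -8, 8], [-36, -20, 8, -76]].
Congruent diagonalization of H (simultaneous row and column reduction) yields pivots -18, -94/9, -30/47, -4.
So there are 4 negative pivots.
H is negative definite, so the origin is a strict local maximum.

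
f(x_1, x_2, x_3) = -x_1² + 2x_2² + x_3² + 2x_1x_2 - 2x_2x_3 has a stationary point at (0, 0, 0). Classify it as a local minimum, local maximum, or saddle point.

The Hessian at the origin is H = [[-2, 2, 0], [2, 4, -2], [0, -2, 2]].
Applying the same elementary operations to the rows and columns of H produces a congruent diagonal matrix with entries -2, 6, 4/3.
That gives 2 positive, 1 negative pivots.
H is indefinite, so the origin is a saddle point.

saddle point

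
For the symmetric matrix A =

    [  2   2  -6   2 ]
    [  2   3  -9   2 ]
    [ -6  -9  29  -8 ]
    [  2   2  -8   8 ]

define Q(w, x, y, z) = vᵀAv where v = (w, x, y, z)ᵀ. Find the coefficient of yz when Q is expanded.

The coefficient of yz is A[3,4] + A[4,3] = 2·(-8) = -16.

-16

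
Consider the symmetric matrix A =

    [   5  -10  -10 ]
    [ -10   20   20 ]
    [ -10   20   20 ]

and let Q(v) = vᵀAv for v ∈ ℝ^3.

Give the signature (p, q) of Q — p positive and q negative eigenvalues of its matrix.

(1, 0)

Row-reducing A symmetrically gives the diagonal entries 5, 0, 0.
That gives 1 positive, 2 zero pivots.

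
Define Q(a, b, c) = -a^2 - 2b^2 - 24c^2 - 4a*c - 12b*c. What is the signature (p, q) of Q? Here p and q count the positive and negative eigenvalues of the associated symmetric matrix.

(0, 3)

The associated matrix is A = [[-1, 0, -2], [0, -2, -6], [-2, -6, -24]].
Row-reducing A symmetrically gives the diagonal entries -1, -2, -2.
That gives 3 negative pivots.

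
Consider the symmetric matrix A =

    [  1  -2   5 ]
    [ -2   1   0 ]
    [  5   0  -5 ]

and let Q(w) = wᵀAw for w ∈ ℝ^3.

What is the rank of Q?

Congruent diagonalization of A (simultaneous row and column reduction) yields pivots 1, -3, 10/3.
Counting signs: 2 positive, 1 negative.
The rank is the number of nonzero pivots: 3.

3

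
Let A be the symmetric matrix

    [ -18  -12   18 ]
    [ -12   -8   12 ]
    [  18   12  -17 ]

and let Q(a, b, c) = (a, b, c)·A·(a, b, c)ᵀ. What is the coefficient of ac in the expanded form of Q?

36

The coefficient of ac is A[1,3] + A[3,1] = 2·18 = 36.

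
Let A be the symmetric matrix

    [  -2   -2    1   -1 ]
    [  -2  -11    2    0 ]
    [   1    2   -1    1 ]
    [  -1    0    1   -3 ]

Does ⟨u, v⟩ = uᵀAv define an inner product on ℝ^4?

Leading principal minors: Δ_1 = -2, Δ_2 = 18, Δ_3 = -7, Δ_4 = 10.
The signs alternate starting with Δ_1 < 0, so by Sylvester's criterion Q is negative definite.
⟨·,·⟩ is an inner product exactly when A is positive definite.

no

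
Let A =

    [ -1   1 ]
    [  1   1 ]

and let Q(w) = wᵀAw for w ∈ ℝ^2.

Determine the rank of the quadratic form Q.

Symmetric row and column elimination reduces A to a congruent diagonal form with pivots -1, 2.
So there are 1 positive, 1 negative pivots.
The rank is the number of nonzero pivots: 2.

2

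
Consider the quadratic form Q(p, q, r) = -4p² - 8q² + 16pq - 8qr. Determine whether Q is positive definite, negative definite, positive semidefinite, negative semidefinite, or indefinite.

The symmetric matrix is A = [[-4, 8, 0], [8, -8, -4], [0, -4, 0]].
Applying the same elementary operations to the rows and columns of A produces a congruent diagonal matrix with entries -4, 8, -2.
Counting signs: 1 positive, 2 negative.
Hence Q is indefinite.

indefinite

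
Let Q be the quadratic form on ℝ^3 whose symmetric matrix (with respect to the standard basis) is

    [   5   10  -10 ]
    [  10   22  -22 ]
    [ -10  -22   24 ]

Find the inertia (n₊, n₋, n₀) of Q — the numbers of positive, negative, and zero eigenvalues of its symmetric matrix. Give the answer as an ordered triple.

(3, 0, 0)

An LDLᵀ factorisation of A has diagonal entries 5, 2, 2.
So there are 3 positive pivots.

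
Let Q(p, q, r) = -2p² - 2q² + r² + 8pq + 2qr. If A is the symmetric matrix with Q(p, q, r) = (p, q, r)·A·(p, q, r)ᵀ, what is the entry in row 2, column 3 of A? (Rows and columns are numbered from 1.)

1

The coefficient of q·r in Q is 2. For a symmetric A this equals A[2,3] + A[3,2] = 2·A[2,3].
So A[2,3] = 2/2 = 1.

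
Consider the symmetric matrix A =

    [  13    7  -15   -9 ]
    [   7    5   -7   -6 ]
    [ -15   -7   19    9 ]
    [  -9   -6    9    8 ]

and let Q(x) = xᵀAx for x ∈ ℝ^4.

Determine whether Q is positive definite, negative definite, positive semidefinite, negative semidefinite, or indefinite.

positive definite

Leading principal minors: Δ_1 = 13, Δ_2 = 16, Δ_3 = 12, Δ_4 = 6.
All leading principal minors are positive, so by Sylvester's criterion Q is positive definite.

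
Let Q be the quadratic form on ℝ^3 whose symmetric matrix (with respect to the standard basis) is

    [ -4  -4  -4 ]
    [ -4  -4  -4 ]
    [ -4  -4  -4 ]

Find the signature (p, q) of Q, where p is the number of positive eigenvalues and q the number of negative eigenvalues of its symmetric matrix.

Congruent diagonalization of A (simultaneous row and column reduction) yields pivots -4, 0, 0.
So there are 1 negative, 2 zero pivots.

(0, 1)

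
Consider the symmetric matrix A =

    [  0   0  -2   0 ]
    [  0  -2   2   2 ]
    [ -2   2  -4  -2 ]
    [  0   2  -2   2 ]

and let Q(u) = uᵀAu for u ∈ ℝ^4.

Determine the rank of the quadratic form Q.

4

Row reduction of A gives 4 nonzero rows, so rank A = 4.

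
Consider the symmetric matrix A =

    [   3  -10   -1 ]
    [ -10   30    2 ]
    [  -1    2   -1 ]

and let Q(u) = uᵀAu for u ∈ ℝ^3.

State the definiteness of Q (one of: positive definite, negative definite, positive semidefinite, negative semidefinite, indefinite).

indefinite

Applying the same elementary operations to the rows and columns of A produces a congruent diagonal matrix with entries 3, -10/3, -4/5.
So there are 1 positive, 2 negative pivots.
Hence Q is indefinite.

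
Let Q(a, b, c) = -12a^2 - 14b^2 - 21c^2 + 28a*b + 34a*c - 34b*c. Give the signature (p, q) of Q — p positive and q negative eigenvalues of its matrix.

The symmetric matrix is A = [[-12, 14, 17], [14, -14, -17], [17, -17, -21]].
Congruent diagonalization of A (simultaneous row and column reduction) yields pivots -12, 7/3, -5/14.
So there are 1 positive, 2 negative pivots.

(1, 2)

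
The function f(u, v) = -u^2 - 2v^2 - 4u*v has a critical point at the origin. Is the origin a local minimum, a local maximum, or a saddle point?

saddle point

The Hessian at the origin is H = [[-2, -4], [-4, -4]].
det H = -2·-4 − (-4)² = -8 < 0, so H is indefinite.
Therefore the origin is a saddle point.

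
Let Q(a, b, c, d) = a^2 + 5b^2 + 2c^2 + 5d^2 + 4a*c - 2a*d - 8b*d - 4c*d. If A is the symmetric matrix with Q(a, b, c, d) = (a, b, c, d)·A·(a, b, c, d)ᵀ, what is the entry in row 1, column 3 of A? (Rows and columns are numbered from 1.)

The coefficient of a·c in Q is 4. For a symmetric A this equals A[1,3] + A[3,1] = 2·A[1,3].
So A[1,3] = 4/2 = 2.

2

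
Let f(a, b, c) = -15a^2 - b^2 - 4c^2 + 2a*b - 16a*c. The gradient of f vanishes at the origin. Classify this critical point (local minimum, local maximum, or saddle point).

The Hessian at the origin is H = [[-30, 2, -16], [2, -2, 0], [-16, 0, -8]].
An LDLᵀ factorisation of H has diagonal entries -30, -28/15, 8/7.
So there are 1 positive, 2 negative pivots.
H is indefinite, so the origin is a saddle point.

saddle point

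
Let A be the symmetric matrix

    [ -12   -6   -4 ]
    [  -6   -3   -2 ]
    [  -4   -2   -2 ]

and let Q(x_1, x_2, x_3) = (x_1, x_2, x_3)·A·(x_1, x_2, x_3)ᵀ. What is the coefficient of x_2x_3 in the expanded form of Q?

-4

The coefficient of x_2x_3 is A[2,3] + A[3,2] = 2·(-2) = -4.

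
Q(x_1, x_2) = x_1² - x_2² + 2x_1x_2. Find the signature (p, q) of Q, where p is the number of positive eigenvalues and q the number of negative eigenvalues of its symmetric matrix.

Write A = [[1, 1], [1, -1]].
Congruent diagonalization of A (simultaneous row and column reduction) yields pivots 1, -2.
So there are 1 positive, 1 negative pivots.

(1, 1)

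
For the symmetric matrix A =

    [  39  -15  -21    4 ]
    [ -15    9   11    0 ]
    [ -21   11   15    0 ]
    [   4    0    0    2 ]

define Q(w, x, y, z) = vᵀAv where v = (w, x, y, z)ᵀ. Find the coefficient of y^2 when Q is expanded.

15

The coefficient of y^2 is the diagonal entry A[3,3] = 15.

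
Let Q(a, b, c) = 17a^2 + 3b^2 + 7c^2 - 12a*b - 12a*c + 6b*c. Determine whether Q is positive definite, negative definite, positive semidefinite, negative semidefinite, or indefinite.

The symmetric matrix of Q is A = [[17, -6, -6], [-6, 3, 3], [-6, 3, 7]].
Leading principal minors: Δ_1 = 17, Δ_2 = 15, Δ_3 = 60.
All leading principal minors are positive, so by Sylvester's criterion Q is positive definite.

positive definite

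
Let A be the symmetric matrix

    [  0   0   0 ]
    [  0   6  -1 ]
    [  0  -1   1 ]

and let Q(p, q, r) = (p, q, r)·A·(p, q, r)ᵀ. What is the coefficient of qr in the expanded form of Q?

The coefficient of qr is A[2,3] + A[3,2] = 2·(-1) = -2.

-2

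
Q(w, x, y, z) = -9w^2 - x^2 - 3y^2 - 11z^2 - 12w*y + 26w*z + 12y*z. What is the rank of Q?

The associated matrix is A = [[-9, 0, -6, 13], [0, -1, 0, 0], [-6, 0, -3, 6], [13, 0, 6, -11]].
Row-reducing A symmetrically gives the diagonal entries -9, -1, 1, 2/3.
That gives 2 positive, 2 negative pivots.
The rank is the number of nonzero pivots: 4.

4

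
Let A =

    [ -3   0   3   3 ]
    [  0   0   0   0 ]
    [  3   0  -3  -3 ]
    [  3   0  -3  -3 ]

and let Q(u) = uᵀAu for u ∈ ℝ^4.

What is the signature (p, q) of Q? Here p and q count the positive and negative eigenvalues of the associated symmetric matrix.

(0, 1)

Row-reducing A symmetrically gives the diagonal entries -3, 0, 0, 0.
Counting signs: 1 negative, 3 zero.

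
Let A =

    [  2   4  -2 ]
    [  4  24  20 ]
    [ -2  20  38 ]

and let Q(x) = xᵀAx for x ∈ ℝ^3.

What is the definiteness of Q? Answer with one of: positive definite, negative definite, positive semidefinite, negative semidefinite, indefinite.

Congruent diagonalization of A (simultaneous row and column reduction) yields pivots 2, 16, 0.
So there are 2 positive, 1 zero pivots.
Hence Q is positive semidefinite.

positive semidefinite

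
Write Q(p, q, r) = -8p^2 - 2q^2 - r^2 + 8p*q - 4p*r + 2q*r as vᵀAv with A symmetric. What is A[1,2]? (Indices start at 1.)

The coefficient of p·q in Q is 8. For a symmetric A this equals A[1,2] + A[2,1] = 2·A[1,2].
So A[1,2] = 8/2 = 4.

4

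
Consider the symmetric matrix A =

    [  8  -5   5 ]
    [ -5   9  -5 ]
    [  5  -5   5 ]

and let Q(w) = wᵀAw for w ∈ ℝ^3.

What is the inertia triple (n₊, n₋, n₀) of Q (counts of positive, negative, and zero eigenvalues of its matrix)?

Congruent diagonalization of A (simultaneous row and column reduction) yields pivots 8, 47/8, 60/47.
That gives 3 positive pivots.

(3, 0, 0)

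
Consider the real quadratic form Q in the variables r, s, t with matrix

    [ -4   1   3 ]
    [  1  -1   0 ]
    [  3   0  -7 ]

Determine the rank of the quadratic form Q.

3

Symmetric row and column elimination reduces A to a congruent diagonal form with pivots -4, -3/4, -4.
That gives 3 negative pivots.
The rank is the number of nonzero pivots: 3.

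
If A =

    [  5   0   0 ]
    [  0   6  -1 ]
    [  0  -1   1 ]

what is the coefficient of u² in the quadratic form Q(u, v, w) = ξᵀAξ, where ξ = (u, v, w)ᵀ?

The coefficient of u² is the diagonal entry A[1,1] = 5.

5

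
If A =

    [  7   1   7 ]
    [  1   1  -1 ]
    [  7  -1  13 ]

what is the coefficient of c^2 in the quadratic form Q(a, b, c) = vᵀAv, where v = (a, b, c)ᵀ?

The coefficient of c^2 is the diagonal entry A[3,3] = 13.

13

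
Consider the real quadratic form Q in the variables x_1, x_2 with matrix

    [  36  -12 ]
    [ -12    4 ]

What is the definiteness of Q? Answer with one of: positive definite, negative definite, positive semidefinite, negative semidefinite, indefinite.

positive semidefinite

Congruent diagonalization of A (simultaneous row and column reduction) yields pivots 36, 0.
Counting signs: 1 positive, 1 zero.
Hence Q is positive semidefinite.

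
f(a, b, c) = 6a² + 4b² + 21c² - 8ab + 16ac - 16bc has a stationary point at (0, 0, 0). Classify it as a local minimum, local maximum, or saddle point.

local minimum

The Hessian at the origin is H = [[12, -8, 16], [-8, 8, -16], [16, -16, 42]].
Row-reducing H symmetrically gives the diagonal entries 12, 8/3, 10.
So there are 3 positive pivots.
H is positive definite, so the origin is a strict local minimum.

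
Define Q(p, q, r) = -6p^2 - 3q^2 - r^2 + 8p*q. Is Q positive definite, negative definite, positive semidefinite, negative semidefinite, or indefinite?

The symmetric matrix is A = [[-6, 4, 0], [4, -3, 0], [0, 0, -1]].
Applying the same elementary operations to the rows and columns of A produces a congruent diagonal matrix with entries -6, -1/3, -1.
Counting signs: 3 negative.
Hence Q is negative definite.

negative definite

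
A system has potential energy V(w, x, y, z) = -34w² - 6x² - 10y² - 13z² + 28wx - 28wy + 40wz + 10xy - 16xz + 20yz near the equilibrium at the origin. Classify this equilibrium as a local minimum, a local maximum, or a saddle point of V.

local maximum

The Hessian at the origin is H = [[-68, 28, -28, 40], [28, -12, 10, -16], [-28, 10, -20, 20], [40, -16, 20, -26]].
Congruent diagonalization of H (simultaneous row and column reduction) yields pivots -68, -8/17, -7/2, -6/7.
That gives 4 negative pivots.
H is negative definite, so the origin is a strict local maximum.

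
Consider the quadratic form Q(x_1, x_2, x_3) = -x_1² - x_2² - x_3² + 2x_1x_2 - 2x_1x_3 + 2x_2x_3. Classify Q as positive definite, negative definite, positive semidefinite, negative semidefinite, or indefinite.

negative semidefinite

The symmetric matrix is A = [[-1, 1, -1], [1, -1, 1], [-1, 1, -1]].
Congruent diagonalization of A (simultaneous row and column reduction) yields pivots -1, 0, 0.
So there are 1 negative, 2 zero pivots.
Hence Q is negative semidefinite.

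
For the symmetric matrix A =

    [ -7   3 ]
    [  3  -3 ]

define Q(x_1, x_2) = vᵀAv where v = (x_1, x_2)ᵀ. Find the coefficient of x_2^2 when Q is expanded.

-3

The coefficient of x_2^2 is the diagonal entry A[2,2] = -3.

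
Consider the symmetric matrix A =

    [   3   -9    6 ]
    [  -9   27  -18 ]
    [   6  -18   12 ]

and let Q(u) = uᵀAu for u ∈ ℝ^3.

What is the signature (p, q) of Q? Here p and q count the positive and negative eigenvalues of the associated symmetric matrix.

(1, 0)

Row-reducing A symmetrically gives the diagonal entries 3, 0, 0.
Counting signs: 1 positive, 2 zero.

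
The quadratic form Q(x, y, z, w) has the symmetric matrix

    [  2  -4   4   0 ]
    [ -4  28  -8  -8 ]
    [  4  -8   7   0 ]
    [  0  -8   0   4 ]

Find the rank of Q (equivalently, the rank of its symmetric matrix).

4

An LDLᵀ factorisation of A has diagonal entries 2, 20, -1, 4/5.
Counting signs: 3 positive, 1 negative.
The rank is the number of nonzero pivots: 4.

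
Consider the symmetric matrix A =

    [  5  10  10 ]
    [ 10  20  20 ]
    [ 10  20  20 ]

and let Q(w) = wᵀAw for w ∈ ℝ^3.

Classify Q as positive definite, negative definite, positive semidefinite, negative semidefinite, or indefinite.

Symmetric row and column elimination reduces A to a congruent diagonal form with pivots 5, 0, 0.
Counting signs: 1 positive, 2 zero.
Hence Q is positive semidefinite.

positive semidefinite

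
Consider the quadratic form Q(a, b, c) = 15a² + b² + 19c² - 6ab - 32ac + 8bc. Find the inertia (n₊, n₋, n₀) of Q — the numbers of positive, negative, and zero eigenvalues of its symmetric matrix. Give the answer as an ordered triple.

(3, 0, 0)

The symmetric matrix is A = [[15, -3, -16], [-3, 1, 4], [-16, 4, 19]].
Row-reducing A symmetrically gives the diagonal entries 15, 2/5, 1/3.
Counting signs: 3 positive.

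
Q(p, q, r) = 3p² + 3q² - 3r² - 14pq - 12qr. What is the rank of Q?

3

The associated matrix is A = [[3, -7, 0], [-7, 3, -6], [0, -6, -3]].
An LDLᵀ factorisation of A has diagonal entries 3, -40/3, -3/10.
That gives 1 positive, 2 negative pivots.
The rank is the number of nonzero pivots: 3.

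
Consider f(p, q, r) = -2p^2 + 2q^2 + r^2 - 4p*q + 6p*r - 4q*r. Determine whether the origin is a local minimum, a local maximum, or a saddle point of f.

saddle point

The Hessian at the origin is H = [[-4, -4, 6], [-4, 4, -4], [6, -4, 2]].
Row-reducing H symmetrically gives the diagonal entries -4, 8, -3/2.
Counting signs: 1 positive, 2 negative.
H is indefinite, so the origin is a saddle point.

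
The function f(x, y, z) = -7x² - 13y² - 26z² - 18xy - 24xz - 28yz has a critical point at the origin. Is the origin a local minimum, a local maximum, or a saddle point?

The Hessian at the origin is H = [[-14, -18, -24], [-18, -26, -28], [-24, -28, -52]].
Applying the same elementary operations to the rows and columns of H produces a congruent diagonal matrix with entries -14, -20/7, -8.
Counting signs: 3 negative.
H is negative definite, so the origin is a strict local maximum.

local maximum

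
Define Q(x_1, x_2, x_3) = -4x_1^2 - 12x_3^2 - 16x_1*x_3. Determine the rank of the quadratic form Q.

2

Write A = [[-4, 0, -8], [0, 0, 0], [-8, 0, -12]].
Applying the same elementary operations to the rows and columns of A produces a congruent diagonal matrix with entries -4, 0, 4.
That gives 1 positive, 1 negative, 1 zero pivots.
The rank is the number of nonzero pivots: 2.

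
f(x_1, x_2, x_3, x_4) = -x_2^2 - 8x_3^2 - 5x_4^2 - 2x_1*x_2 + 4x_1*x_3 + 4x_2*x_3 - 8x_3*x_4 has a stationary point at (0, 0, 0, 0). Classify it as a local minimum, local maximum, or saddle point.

saddle point

The Hessian at the origin is H = [[0, -2, 4, 0], [-2, -2, 4, 0], [4, 4, -16, -8], [0, 0, -8, -10]].
H is indefinite, so the origin is a saddle point.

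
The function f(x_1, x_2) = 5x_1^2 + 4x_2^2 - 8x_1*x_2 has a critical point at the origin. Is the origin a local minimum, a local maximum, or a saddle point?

The Hessian at the origin is H = [[10, -8], [-8, 8]].
det H = 10·8 − (-8)² = 16 > 0 and H[1,1] = 10 > 0, so H is positive definite.
Therefore the origin is a local minimum.

local minimum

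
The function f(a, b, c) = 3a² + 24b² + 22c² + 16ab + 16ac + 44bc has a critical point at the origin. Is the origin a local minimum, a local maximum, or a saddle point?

The Hessian at the origin is H = [[6, 16, 16], [16, 48, 44], [16, 44, 44]].
An LDLᵀ factorisation of H has diagonal entries 6, 16/3, 1.
That gives 3 positive pivots.
H is positive definite, so the origin is a strict local minimum.

local minimum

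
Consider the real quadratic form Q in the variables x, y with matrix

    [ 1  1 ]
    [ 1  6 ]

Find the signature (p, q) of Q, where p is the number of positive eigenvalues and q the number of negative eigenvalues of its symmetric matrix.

(2, 0)

An LDLᵀ factorisation of A has diagonal entries 1, 5.
That gives 2 positive pivots.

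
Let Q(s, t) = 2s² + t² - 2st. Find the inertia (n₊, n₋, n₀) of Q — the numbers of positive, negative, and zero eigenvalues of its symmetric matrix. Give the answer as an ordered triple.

(2, 0, 0)

The associated matrix is A = [[2, -1], [-1, 1]].
Row-reducing A symmetrically gives the diagonal entries 2, 1/2.
Counting signs: 2 positive.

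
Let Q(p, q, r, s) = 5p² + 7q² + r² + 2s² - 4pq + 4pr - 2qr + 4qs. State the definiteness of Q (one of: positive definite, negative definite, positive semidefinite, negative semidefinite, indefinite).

positive definite

The symmetric matrix is A = [[5, -2, 2, 0], [-2, 7, -1, 2], [2, -1, 1, 0], [0, 2, 0, 2]].
Symmetric row and column elimination reduces A to a congruent diagonal form with pivots 5, 31/5, 6/31, 4/3.
Counting signs: 4 positive.
Hence Q is positive definite.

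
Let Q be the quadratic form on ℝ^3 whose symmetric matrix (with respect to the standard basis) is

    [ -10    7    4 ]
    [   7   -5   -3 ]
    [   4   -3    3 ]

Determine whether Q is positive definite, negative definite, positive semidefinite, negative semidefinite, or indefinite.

Row-reducing A symmetrically gives the diagonal entries -10, -1/10, 5.
That gives 1 positive, 2 negative pivots.
Hence Q is indefinite.

indefinite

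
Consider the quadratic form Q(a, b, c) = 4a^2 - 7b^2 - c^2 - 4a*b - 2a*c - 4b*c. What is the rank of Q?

3

The associated matrix is A = [[4, -2, -1], [-2, -7, -2], [-1, -2, -1]].
An LDLᵀ factorisation of A has diagonal entries 4, -8, -15/32.
That gives 1 positive, 2 negative pivots.
The rank is the number of nonzero pivots: 3.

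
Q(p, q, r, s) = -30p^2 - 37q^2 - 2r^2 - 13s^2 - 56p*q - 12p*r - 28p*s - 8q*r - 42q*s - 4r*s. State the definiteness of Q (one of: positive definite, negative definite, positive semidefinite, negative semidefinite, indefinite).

The symmetric matrix of Q is A = [[-30, -28, -6, -14], [-28, -37, -4, -21], [-6, -4, -2, -2], [-14, -21, -2, -13]].
Leading principal minors: Δ_1 = -30, Δ_2 = 326, Δ_3 = -184, Δ_4 = 80.
The signs alternate starting with Δ_1 < 0, so by Sylvester's criterion Q is negative definite.

negative definite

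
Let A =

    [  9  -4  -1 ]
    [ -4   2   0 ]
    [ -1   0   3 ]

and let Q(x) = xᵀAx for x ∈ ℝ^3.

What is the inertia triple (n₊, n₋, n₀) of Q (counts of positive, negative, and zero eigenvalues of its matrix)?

(3, 0, 0)

Applying the same elementary operations to the rows and columns of A produces a congruent diagonal matrix with entries 9, 2/9, 2.
That gives 3 positive pivots.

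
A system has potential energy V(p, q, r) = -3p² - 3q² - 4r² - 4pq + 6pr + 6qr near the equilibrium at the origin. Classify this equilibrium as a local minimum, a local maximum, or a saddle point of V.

The Hessian at the origin is H = [[-6, -4, 6], [-4, -6, 6], [6, 6, -8]].
Row-reducing H symmetrically gives the diagonal entries -6, -10/3, -4/5.
So there are 3 negative pivots.
H is negative definite, so the origin is a strict local maximum.

local maximum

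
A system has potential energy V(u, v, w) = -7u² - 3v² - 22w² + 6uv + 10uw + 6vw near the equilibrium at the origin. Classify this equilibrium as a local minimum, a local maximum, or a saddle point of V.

The Hessian at the origin is H = [[-14, 6, 10], [6, -6, 6], [10, 6, -44]].
Symmetric row and column elimination reduces H to a congruent diagonal form with pivots -14, -24/7, -6.
So there are 3 negative pivots.
H is negative definite, so the origin is a strict local maximum.

local maximum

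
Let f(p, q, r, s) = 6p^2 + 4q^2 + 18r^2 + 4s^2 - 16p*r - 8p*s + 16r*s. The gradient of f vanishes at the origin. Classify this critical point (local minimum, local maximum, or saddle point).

The Hessian at the origin is H = [[12, 0, -16, -8], [0, 8, 0, 0], [-16, 0, 36, 16], [-8, 0, 16, 8]].
Symmetric row and column elimination reduces H to a congruent diagonal form with pivots 12, 8, 44/3, 8/11.
Counting signs: 4 positive.
H is positive definite, so the origin is a strict local minimum.

local minimum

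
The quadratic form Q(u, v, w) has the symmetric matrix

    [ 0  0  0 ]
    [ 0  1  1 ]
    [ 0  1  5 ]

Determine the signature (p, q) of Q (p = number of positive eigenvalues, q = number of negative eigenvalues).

Row-reducing A symmetrically gives the diagonal entries 0, 1, 4.
Counting signs: 2 positive, 1 zero.

(2, 0)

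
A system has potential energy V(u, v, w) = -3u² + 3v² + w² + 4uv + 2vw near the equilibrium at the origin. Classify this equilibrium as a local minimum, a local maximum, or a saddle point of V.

saddle point

The Hessian at the origin is H = [[-6, 4, 0], [4, 6, 2], [0, 2, 2]].
An LDLᵀ factorisation of H has diagonal entries -6, 26/3, 20/13.
Counting signs: 2 positive, 1 negative.
H is indefinite, so the origin is a saddle point.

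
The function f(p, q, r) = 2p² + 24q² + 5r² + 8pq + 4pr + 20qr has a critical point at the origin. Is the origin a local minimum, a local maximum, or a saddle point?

local minimum

The Hessian at the origin is H = [[4, 8, 4], [8, 48, 20], [4, 20, 10]].
Row-reducing H symmetrically gives the diagonal entries 4, 32, 3/2.
So there are 3 positive pivots.
H is positive definite, so the origin is a strict local minimum.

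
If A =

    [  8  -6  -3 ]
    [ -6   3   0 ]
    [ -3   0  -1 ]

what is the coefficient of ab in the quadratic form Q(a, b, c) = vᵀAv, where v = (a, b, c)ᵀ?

The coefficient of ab is A[1,2] + A[2,1] = 2·(-6) = -12.

-12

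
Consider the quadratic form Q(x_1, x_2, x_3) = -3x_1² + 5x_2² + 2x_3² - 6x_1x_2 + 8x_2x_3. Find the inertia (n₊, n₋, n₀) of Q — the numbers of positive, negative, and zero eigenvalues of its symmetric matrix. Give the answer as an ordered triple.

(1, 1, 1)

The symmetric matrix is A = [[-3, -3, 0], [-3, 5, 4], [0, 4, 2]].
Row-reducing A symmetrically gives the diagonal entries -3, 8, 0.
That gives 1 positive, 1 negative, 1 zero pivots.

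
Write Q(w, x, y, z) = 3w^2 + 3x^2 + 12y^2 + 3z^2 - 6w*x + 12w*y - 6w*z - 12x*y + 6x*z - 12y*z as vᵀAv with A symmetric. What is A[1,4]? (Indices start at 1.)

The coefficient of w·z in Q is -6. For a symmetric A this equals A[1,4] + A[4,1] = 2·A[1,4].
So A[1,4] = -6/2 = -3.

-3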